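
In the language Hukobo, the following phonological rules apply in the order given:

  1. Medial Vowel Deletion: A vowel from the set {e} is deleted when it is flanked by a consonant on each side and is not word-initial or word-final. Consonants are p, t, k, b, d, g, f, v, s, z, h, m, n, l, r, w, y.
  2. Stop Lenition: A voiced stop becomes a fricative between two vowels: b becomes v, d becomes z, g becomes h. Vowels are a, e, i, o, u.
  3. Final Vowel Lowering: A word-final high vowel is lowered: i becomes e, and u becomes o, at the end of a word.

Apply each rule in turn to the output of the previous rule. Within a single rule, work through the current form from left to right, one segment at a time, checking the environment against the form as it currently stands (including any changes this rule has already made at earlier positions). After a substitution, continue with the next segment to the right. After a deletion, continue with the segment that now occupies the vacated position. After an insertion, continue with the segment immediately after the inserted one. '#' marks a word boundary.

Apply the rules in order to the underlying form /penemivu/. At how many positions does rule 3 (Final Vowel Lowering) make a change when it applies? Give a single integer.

1

1 Medial Vowel Deletion: [penemivu] → [pnmivu]
2 Stop Lenition: no change — [pnmivu]
3 Final Vowel Lowering: [pnmivu] → [pnmivo]
Rule 3 changed 1 position(s).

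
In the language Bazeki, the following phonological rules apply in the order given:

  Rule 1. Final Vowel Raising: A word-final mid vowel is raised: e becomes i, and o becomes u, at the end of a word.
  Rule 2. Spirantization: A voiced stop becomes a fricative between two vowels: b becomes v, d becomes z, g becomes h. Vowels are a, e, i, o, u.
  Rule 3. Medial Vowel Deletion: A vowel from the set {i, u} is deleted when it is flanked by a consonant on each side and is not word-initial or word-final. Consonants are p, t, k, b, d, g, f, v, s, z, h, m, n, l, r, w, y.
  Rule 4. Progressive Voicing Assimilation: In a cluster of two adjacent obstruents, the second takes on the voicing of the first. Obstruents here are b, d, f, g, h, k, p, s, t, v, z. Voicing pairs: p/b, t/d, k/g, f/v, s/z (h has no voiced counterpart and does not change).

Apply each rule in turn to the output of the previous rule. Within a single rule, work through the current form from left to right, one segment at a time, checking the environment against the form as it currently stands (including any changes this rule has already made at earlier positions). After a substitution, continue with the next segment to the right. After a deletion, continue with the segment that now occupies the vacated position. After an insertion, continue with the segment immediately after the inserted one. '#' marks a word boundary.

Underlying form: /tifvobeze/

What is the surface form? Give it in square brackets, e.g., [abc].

Rule 1 Final Vowel Raising: [tifvobeze] → [tifvobezi]
Rule 2 Spirantization: [tifvobezi] → [tifvovezi]
Rule 3 Medial Vowel Deletion: [tifvovezi] → [tfvovezi]
Rule 4 Progressive Voicing Assimilation: [tfvovezi] → [tffovezi]

[tffovezi]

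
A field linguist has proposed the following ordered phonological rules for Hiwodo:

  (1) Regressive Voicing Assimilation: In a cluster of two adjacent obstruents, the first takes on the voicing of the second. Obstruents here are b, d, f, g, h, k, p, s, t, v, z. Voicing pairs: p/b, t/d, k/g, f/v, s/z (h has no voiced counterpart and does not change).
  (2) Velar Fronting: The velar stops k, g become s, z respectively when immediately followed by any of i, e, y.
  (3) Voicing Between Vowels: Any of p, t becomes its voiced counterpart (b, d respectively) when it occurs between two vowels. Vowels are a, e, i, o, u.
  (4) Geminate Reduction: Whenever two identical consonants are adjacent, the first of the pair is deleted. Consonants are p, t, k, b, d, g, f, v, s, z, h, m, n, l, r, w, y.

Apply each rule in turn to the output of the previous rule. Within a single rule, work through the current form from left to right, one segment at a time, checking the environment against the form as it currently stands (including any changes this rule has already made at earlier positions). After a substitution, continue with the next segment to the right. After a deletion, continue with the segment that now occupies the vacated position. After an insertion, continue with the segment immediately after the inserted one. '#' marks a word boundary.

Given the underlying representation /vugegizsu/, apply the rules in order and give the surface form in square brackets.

(1) Regressive Voicing Assimilation: [vugegizsu] → [vugegissu]
(2) Velar Fronting: [vugegissu] → [vuzezissu]
(3) Voicing Between Vowels: no change — [vuzezissu]
(4) Geminate Reduction: [vuzezissu] → [vuzezisu]

[vuzezisu]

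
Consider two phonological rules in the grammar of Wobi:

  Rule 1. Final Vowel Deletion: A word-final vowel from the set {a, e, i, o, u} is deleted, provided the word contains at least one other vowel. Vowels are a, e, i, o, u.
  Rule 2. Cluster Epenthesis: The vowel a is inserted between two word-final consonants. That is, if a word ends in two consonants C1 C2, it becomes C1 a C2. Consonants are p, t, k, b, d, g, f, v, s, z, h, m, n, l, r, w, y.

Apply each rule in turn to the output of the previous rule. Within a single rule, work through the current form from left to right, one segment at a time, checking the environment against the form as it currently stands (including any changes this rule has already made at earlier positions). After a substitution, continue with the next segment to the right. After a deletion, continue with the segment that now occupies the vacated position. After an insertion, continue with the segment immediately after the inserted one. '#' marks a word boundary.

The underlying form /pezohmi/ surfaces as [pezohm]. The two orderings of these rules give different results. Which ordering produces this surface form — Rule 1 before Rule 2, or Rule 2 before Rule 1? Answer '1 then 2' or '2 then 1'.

Order 1 then 2:
  1 Final Vowel Deletion: [pezohmi] → [pezohm]
  2 Cluster Epenthesis: [pezohm] → [pezoham]
  result: [pezoham]
Order 2 then 1:
  2 Cluster Epenthesis: no change — [pezohmi]
  1 Final Vowel Deletion: [pezohmi] → [pezohm]
  result: [pezohm]

2 then 1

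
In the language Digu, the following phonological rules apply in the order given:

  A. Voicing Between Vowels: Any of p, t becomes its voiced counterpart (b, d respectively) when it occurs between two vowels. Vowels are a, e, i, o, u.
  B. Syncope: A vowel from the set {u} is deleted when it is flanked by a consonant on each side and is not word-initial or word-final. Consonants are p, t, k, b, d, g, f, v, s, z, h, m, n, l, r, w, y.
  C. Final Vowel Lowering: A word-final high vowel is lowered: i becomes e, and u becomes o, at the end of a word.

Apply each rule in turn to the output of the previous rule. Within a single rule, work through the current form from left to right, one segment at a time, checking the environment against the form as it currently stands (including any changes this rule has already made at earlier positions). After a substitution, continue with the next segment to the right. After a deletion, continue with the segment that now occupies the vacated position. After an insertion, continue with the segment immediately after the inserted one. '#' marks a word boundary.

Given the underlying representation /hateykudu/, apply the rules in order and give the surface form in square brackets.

[hadeykdo]

A Voicing Between Vowels: [hateykudu] → [hadeykudu]
B Syncope: [hadeykudu] → [hadeykdu]
C Final Vowel Lowering: [hadeykdu] → [hadeykdo]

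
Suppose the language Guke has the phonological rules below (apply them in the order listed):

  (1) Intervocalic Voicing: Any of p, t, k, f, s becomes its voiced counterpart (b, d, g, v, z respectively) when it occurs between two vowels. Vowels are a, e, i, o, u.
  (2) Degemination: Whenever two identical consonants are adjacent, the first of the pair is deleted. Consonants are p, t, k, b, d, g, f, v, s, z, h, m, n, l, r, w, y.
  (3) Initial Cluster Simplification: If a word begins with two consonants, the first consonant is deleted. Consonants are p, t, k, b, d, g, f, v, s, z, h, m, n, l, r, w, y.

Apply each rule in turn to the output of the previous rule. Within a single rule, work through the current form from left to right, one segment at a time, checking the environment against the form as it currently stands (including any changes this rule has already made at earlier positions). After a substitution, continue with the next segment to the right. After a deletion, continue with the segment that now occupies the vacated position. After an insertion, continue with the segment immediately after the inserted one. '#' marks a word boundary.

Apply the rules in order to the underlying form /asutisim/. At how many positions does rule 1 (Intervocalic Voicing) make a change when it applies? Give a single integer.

(1) Intervocalic Voicing: [asutisim] → [azudizim]
(2) Degemination: no change — [azudizim]
(3) Initial Cluster Simplification: no change — [azudizim]
Rule 1 changed 3 position(s).

3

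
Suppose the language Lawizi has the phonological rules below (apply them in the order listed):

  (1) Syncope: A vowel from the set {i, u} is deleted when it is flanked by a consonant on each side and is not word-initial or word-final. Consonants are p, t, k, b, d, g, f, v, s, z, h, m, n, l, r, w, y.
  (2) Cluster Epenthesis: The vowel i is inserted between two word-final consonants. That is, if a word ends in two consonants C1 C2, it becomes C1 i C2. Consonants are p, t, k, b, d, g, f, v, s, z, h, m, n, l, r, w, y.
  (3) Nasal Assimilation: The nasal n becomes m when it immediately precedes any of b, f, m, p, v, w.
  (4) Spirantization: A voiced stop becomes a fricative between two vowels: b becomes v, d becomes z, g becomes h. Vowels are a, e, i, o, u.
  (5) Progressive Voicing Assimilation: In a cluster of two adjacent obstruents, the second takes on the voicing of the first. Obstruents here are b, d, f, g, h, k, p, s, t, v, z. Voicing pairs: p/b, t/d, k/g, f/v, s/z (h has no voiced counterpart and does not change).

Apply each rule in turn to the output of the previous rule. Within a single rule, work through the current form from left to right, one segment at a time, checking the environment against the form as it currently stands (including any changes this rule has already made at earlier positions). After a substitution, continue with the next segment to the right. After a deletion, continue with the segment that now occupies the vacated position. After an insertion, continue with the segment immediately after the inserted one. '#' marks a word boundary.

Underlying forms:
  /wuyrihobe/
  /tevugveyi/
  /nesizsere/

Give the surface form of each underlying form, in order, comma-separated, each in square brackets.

[wyrhove], [tevgveyi], [nesssere]

/wuyrihobe/:
  (1) Syncope: [wuyrihobe] → [wyrhobe]
  (2) Cluster Epenthesis: no change — [wyrhobe]
  (3) Nasal Assimilation: no change — [wyrhobe]
  (4) Spirantization: [wyrhobe] → [wyrhove]
  (5) Progressive Voicing Assimilation: no change — [wyrhove]
/tevugveyi/:
  (1) Syncope: [tevugveyi] → [tevgveyi]
  (2) Cluster Epenthesis: no change — [tevgveyi]
  (3) Nasal Assimilation: no change — [tevgveyi]
  (4) Spirantization: no change — [tevgveyi]
  (5) Progressive Voicing Assimilation: no change — [tevgveyi]
/nesizsere/:
  (1) Syncope: [nesizsere] → [neszsere]
  (2) Cluster Epenthesis: no change — [neszsere]
  (3) Nasal Assimilation: no change — [neszsere]
  (4) Spirantization: no change — [neszsere]
  (5) Progressive Voicing Assimilation: [neszsere] → [nesssere]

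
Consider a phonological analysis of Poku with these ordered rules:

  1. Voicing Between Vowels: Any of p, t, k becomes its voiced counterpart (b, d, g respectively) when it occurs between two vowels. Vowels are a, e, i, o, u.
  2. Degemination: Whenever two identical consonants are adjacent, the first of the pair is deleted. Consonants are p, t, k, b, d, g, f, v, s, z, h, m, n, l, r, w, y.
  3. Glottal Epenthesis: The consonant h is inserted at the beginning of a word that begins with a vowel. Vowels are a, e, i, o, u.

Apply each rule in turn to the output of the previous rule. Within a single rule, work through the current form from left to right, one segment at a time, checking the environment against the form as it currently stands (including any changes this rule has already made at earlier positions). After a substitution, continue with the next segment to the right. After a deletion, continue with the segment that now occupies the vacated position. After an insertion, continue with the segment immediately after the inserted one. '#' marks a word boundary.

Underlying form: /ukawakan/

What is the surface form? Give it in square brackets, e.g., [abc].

[hugawagan]

1 Voicing Between Vowels: [ukawakan] → [ugawagan]
2 Degemination: no change — [ugawagan]
3 Glottal Epenthesis: [ugawagan] → [hugawagan]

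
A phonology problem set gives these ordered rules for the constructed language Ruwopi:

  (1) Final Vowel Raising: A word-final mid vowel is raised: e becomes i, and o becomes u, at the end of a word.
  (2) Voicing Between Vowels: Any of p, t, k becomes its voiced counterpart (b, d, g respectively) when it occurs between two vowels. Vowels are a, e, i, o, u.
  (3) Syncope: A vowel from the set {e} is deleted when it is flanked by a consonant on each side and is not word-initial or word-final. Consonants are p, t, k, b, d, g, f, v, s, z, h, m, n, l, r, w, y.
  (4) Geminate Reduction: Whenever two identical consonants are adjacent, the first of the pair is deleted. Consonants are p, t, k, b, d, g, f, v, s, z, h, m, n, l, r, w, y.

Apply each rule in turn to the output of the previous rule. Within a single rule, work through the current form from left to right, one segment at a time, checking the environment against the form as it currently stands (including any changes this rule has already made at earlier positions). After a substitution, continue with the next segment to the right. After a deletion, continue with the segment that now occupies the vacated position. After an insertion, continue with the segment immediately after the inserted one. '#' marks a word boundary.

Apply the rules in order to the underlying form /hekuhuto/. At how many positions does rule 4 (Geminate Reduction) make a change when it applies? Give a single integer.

0

(1) Final Vowel Raising: [hekuhuto] → [hekuhutu]
(2) Voicing Between Vowels: [hekuhutu] → [heguhudu]
(3) Syncope: [heguhudu] → [hguhudu]
(4) Geminate Reduction: no change — [hguhudu]
Rule 4 changed 0 position(s).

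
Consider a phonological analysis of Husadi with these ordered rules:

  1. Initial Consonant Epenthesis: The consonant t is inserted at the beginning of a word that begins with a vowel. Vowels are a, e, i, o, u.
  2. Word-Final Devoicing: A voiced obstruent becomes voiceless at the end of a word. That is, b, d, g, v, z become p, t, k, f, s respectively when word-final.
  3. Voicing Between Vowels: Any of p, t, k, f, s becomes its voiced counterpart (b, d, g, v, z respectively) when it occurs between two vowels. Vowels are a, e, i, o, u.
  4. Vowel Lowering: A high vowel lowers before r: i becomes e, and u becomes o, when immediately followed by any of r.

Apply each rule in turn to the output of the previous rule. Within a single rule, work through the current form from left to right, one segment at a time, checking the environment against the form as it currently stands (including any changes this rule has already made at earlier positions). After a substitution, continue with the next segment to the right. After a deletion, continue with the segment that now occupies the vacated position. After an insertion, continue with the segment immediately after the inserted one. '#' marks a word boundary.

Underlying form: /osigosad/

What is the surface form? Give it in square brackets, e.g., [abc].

[tozigozat]

1 Initial Consonant Epenthesis: [osigosad] → [tosigosad]
2 Word-Final Devoicing: [tosigosad] → [tosigosat]
3 Voicing Between Vowels: [tosigosat] → [tozigozat]
4 Vowel Lowering: no change — [tozigozat]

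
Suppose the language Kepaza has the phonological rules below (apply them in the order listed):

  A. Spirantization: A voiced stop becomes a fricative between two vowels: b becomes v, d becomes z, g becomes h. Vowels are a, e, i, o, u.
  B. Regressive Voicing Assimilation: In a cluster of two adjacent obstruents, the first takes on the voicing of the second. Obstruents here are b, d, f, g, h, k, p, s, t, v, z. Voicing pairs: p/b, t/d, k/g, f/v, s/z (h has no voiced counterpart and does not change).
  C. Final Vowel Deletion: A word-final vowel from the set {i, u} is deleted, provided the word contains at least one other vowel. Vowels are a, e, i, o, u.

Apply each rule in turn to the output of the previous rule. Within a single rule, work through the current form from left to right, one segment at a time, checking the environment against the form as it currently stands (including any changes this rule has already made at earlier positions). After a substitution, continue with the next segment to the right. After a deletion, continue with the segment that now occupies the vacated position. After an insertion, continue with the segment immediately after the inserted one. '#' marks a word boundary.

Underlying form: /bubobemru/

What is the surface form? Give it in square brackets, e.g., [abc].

A Spirantization: [bubobemru] → [buvovemru]
B Regressive Voicing Assimilation: no change — [buvovemru]
C Final Vowel Deletion: [buvovemru] → [buvovemr]

[buvovemr]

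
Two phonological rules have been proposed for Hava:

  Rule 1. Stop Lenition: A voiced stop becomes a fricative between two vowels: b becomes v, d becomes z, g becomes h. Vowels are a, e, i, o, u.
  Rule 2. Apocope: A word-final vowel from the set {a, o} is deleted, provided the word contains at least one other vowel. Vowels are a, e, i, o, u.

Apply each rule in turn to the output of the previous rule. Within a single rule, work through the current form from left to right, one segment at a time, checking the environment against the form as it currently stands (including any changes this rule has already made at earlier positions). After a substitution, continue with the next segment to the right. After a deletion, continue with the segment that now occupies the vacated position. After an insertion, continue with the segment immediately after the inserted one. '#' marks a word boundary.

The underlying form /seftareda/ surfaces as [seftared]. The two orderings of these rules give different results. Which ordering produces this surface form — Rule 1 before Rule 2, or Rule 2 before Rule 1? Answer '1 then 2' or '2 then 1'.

Order 1 then 2:
  1 Stop Lenition: [seftareda] → [seftareza]
  2 Apocope: [seftareza] → [seftarez]
  result: [seftarez]
Order 2 then 1:
  2 Apocope: [seftareda] → [seftared]
  1 Stop Lenition: no change — [seftared]
  result: [seftared]

2 then 1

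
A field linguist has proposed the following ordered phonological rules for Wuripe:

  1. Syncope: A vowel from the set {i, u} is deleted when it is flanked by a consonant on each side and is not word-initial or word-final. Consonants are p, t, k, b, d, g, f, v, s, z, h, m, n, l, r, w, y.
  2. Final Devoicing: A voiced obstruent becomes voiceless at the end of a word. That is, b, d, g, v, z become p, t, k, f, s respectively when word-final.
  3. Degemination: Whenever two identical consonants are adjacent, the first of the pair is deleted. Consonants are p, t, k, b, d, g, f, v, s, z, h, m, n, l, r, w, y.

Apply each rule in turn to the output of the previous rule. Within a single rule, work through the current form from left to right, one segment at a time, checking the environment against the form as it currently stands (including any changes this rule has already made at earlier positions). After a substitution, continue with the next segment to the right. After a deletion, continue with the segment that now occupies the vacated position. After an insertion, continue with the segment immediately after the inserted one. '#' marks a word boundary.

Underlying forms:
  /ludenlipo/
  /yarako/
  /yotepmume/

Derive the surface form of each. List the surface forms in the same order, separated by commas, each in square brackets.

/ludenlipo/:
  1 Syncope: [ludenlipo] → [ldenlpo]
  2 Final Devoicing: no change — [ldenlpo]
  3 Degemination: no change — [ldenlpo]
/yarako/:
  1 Syncope: no change — [yarako]
  2 Final Devoicing: no change — [yarako]
  3 Degemination: no change — [yarako]
/yotepmume/:
  1 Syncope: [yotepmume] → [yotepmme]
  2 Final Devoicing: no change — [yotepmme]
  3 Degemination: [yotepmme] → [yotepme]

[ldenlpo], [yarako], [yotepme]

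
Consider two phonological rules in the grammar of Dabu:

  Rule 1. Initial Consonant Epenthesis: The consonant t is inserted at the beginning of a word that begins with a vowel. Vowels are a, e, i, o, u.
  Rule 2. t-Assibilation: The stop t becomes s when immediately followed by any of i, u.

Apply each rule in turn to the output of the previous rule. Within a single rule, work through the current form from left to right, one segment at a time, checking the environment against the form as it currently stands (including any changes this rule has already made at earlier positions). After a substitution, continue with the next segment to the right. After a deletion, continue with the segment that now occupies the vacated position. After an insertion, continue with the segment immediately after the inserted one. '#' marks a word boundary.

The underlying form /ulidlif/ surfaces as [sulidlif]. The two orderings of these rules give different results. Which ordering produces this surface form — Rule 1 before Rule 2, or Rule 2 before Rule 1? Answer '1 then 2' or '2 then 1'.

Order 1 then 2:
  1 Initial Consonant Epenthesis: [ulidlif] → [tulidlif]
  2 t-Assibilation: [tulidlif] → [sulidlif]
  result: [sulidlif]
Order 2 then 1:
  2 t-Assibilation: no change — [ulidlif]
  1 Initial Consonant Epenthesis: [ulidlif] → [tulidlif]
  result: [tulidlif]

1 then 2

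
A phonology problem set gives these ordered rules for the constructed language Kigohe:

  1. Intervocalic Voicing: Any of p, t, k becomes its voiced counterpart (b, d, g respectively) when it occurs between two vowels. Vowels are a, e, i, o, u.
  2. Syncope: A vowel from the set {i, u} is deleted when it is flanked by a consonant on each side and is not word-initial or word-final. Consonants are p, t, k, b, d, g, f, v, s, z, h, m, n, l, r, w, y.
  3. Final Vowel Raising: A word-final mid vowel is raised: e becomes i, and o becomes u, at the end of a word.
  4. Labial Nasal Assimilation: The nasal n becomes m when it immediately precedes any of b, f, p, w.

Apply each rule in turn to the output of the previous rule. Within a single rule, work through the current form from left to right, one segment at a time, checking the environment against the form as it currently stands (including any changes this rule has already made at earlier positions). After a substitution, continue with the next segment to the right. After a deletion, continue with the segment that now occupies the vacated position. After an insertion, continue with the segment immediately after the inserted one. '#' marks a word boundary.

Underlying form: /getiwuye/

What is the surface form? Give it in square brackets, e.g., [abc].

1 Intervocalic Voicing: [getiwuye] → [gediwuye]
2 Syncope: [gediwuye] → [gedwye]
3 Final Vowel Raising: [gedwye] → [gedwyi]
4 Labial Nasal Assimilation: no change — [gedwyi]

[gedwyi]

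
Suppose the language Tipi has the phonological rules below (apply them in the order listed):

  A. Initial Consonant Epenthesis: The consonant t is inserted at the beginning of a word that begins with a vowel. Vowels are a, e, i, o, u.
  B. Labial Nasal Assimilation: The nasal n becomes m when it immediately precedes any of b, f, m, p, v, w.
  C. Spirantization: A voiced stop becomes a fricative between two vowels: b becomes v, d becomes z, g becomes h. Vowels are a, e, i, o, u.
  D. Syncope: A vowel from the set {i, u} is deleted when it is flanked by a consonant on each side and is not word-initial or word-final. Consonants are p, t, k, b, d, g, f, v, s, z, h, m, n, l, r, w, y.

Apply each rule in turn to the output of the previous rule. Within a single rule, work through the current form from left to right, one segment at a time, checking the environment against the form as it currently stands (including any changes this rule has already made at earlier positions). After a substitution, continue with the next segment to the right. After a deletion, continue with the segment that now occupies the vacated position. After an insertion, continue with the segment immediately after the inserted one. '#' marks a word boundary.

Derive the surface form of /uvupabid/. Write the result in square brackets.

A Initial Consonant Epenthesis: [uvupabid] → [tuvupabid]
B Labial Nasal Assimilation: no change — [tuvupabid]
C Spirantization: [tuvupabid] → [tuvupavid]
D Syncope: [tuvupavid] → [tvpavd]

[tvpavd]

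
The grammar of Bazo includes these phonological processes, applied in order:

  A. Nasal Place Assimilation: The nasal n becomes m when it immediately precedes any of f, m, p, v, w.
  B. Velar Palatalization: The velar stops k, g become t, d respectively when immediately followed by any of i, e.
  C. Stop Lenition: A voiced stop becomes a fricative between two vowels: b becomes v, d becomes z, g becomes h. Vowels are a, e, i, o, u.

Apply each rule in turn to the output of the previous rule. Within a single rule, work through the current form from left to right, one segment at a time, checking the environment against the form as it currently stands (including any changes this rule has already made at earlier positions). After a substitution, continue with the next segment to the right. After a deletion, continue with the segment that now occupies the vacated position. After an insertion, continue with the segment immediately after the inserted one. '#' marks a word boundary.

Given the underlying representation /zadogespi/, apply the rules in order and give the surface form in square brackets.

[zazozespi]

A Nasal Place Assimilation: no change — [zadogespi]
B Velar Palatalization: [zadogespi] → [zadodespi]
C Stop Lenition: [zadodespi] → [zazozespi]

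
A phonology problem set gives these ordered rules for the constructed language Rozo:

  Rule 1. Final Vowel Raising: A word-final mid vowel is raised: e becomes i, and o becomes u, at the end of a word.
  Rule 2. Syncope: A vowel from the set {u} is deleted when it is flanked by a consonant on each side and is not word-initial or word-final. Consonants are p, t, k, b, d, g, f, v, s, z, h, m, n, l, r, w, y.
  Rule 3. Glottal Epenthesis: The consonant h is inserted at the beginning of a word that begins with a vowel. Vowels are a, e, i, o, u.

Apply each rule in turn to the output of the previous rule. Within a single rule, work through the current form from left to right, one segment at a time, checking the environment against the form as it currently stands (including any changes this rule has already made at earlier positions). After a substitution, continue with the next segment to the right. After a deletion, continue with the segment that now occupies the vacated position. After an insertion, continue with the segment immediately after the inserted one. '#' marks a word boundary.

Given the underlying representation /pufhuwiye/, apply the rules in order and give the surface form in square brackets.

Rule 1 Final Vowel Raising: [pufhuwiye] → [pufhuwiyi]
Rule 2 Syncope: [pufhuwiyi] → [pfhwiyi]
Rule 3 Glottal Epenthesis: no change — [pfhwiyi]

[pfhwiyi]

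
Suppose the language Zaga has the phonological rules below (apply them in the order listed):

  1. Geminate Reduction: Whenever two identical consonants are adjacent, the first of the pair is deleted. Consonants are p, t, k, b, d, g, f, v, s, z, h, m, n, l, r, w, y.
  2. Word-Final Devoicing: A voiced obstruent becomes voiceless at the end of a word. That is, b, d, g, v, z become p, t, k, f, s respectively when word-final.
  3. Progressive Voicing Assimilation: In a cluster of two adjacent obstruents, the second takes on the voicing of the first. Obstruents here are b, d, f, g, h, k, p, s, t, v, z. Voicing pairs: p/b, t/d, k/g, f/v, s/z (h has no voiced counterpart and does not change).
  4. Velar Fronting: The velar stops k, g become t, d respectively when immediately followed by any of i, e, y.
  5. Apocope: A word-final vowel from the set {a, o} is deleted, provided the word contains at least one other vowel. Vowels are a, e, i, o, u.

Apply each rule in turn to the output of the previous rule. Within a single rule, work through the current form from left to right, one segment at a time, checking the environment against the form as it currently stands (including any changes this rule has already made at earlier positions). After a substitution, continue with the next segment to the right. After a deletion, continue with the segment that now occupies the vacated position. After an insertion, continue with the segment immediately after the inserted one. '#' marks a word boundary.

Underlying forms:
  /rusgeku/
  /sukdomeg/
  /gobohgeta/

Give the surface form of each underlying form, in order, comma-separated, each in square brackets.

[rusteku], [suktomek], [gobohtet]

/rusgeku/:
  1 Geminate Reduction: no change — [rusgeku]
  2 Word-Final Devoicing: no change — [rusgeku]
  3 Progressive Voicing Assimilation: [rusgeku] → [ruskeku]
  4 Velar Fronting: [ruskeku] → [rusteku]
  5 Apocope: no change — [rusteku]
/sukdomeg/:
  1 Geminate Reduction: no change — [sukdomeg]
  2 Word-Final Devoicing: [sukdomeg] → [sukdomek]
  3 Progressive Voicing Assimilation: [sukdomek] → [suktomek]
  4 Velar Fronting: no change — [suktomek]
  5 Apocope: no change — [suktomek]
/gobohgeta/:
  1 Geminate Reduction: no change — [gobohgeta]
  2 Word-Final Devoicing: no change — [gobohgeta]
  3 Progressive Voicing Assimilation: [gobohgeta] → [gobohketa]
  4 Velar Fronting: [gobohketa] → [gobohteta]
  5 Apocope: [gobohteta] → [gobohtet]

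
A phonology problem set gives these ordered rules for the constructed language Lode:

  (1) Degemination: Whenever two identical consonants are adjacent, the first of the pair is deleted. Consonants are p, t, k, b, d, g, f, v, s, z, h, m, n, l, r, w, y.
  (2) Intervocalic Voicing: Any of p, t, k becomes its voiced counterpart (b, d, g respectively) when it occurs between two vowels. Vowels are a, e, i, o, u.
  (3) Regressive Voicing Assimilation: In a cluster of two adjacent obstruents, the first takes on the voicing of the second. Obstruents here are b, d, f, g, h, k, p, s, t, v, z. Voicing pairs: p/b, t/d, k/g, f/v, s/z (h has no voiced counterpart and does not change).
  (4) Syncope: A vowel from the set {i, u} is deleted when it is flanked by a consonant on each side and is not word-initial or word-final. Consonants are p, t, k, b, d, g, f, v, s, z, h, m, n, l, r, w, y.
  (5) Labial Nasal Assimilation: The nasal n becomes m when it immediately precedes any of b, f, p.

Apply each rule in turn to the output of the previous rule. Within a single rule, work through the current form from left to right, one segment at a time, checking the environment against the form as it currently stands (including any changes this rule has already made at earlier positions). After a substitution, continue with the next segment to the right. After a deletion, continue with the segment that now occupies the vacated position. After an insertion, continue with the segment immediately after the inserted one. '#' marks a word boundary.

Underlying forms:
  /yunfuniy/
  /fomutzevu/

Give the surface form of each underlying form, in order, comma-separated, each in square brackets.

[ymfny], [fomdzevu]

/yunfuniy/:
  (1) Degemination: no change — [yunfuniy]
  (2) Intervocalic Voicing: no change — [yunfuniy]
  (3) Regressive Voicing Assimilation: no change — [yunfuniy]
  (4) Syncope: [yunfuniy] → [ynfny]
  (5) Labial Nasal Assimilation: [ynfny] → [ymfny]
/fomutzevu/:
  (1) Degemination: no change — [fomutzevu]
  (2) Intervocalic Voicing: no change — [fomutzevu]
  (3) Regressive Voicing Assimilation: [fomutzevu] → [fomudzevu]
  (4) Syncope: [fomudzevu] → [fomdzevu]
  (5) Labial Nasal Assimilation: no change — [fomdzevu]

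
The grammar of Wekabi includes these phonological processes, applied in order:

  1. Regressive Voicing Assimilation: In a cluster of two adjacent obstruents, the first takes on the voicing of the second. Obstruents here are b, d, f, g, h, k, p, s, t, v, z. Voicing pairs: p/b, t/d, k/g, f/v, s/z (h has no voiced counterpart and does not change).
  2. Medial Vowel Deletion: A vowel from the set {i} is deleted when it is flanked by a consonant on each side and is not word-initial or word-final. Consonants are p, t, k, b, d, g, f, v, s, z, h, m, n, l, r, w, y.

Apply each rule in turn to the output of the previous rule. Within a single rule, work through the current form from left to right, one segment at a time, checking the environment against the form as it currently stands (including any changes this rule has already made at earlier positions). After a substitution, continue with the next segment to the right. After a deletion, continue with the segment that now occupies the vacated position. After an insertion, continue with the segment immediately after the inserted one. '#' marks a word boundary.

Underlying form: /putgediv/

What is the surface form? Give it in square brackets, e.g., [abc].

1 Regressive Voicing Assimilation: [putgediv] → [pudgediv]
2 Medial Vowel Deletion: [pudgediv] → [pudgedv]

[pudgedv]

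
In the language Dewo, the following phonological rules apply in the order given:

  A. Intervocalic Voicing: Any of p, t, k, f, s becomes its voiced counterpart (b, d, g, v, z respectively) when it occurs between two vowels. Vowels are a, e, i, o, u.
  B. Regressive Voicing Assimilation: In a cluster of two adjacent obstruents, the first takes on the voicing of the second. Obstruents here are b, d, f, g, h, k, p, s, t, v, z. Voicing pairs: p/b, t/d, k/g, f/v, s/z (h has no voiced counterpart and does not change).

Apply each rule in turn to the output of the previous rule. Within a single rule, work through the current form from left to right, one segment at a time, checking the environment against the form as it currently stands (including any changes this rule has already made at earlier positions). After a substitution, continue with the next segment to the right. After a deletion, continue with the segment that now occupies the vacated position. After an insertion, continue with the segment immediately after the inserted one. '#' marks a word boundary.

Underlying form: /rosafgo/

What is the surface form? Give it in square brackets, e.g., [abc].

A Intervocalic Voicing: [rosafgo] → [rozafgo]
B Regressive Voicing Assimilation: [rozafgo] → [rozavgo]

[rozavgo]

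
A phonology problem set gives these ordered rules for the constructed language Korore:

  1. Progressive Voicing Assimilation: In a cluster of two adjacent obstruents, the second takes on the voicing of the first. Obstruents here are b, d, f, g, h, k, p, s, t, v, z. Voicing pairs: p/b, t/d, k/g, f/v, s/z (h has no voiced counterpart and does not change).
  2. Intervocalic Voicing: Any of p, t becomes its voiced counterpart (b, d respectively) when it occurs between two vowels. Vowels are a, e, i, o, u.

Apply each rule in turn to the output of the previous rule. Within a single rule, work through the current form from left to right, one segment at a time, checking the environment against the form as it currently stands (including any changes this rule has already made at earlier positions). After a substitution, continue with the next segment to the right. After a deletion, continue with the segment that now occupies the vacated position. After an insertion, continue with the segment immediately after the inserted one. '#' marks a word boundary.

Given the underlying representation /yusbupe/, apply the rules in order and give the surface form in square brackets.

[yuspube]

1 Progressive Voicing Assimilation: [yusbupe] → [yuspupe]
2 Intervocalic Voicing: [yuspupe] → [yuspube]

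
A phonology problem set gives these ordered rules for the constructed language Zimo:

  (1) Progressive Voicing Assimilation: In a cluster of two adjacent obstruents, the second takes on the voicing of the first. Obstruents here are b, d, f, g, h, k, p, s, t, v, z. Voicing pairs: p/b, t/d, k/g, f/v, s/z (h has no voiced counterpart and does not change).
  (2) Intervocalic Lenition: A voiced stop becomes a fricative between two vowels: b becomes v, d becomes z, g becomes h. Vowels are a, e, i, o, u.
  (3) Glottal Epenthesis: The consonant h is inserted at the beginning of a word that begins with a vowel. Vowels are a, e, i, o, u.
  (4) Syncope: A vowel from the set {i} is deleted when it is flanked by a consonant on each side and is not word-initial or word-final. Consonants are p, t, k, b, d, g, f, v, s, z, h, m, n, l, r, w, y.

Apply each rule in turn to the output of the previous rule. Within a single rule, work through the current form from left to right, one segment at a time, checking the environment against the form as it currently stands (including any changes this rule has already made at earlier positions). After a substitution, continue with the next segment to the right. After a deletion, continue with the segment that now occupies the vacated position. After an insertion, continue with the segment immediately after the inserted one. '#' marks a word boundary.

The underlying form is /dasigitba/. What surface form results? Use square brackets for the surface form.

(1) Progressive Voicing Assimilation: [dasigitba] → [dasigitpa]
(2) Intervocalic Lenition: [dasigitpa] → [dasihitpa]
(3) Glottal Epenthesis: no change — [dasihitpa]
(4) Syncope: [dasihitpa] → [dashtpa]

[dashtpa]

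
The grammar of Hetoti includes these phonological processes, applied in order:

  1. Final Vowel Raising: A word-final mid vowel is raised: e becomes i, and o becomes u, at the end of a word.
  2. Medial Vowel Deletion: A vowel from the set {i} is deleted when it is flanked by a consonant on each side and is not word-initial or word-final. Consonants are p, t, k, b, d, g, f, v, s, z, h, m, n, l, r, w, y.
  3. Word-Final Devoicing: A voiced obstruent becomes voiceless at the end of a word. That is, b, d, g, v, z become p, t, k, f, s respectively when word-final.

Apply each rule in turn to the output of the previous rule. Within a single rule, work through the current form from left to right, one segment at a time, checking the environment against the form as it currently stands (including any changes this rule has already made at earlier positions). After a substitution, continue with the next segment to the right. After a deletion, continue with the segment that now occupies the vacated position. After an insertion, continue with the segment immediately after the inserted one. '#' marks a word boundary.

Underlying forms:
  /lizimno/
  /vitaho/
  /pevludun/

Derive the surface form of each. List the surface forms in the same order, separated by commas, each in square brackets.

/lizimno/:
  1 Final Vowel Raising: [lizimno] → [lizimnu]
  2 Medial Vowel Deletion: [lizimnu] → [lzmnu]
  3 Word-Final Devoicing: no change — [lzmnu]
/vitaho/:
  1 Final Vowel Raising: [vitaho] → [vitahu]
  2 Medial Vowel Deletion: [vitahu] → [vtahu]
  3 Word-Final Devoicing: no change — [vtahu]
/pevludun/:
  1 Final Vowel Raising: no change — [pevludun]
  2 Medial Vowel Deletion: no change — [pevludun]
  3 Word-Final Devoicing: no change — [pevludun]

[lzmnu], [vtahu], [pevludun]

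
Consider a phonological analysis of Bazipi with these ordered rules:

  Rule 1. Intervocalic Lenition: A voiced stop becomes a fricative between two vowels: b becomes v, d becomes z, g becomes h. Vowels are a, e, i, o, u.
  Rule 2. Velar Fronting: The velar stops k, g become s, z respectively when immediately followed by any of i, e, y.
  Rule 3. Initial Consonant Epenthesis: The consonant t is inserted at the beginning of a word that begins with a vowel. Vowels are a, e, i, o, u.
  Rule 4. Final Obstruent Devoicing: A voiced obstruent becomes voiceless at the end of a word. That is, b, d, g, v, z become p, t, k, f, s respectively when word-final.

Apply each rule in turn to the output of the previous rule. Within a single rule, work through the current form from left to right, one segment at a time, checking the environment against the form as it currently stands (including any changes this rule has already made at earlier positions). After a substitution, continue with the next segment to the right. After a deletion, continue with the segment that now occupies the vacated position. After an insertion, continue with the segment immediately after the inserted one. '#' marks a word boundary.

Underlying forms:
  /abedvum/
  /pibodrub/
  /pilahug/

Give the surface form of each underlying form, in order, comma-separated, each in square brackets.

/abedvum/:
  Rule 1 Intervocalic Lenition: [abedvum] → [avedvum]
  Rule 2 Velar Fronting: no change — [avedvum]
  Rule 3 Initial Consonant Epenthesis: [avedvum] → [tavedvum]
  Rule 4 Final Obstruent Devoicing: no change — [tavedvum]
/pibodrub/:
  Rule 1 Intervocalic Lenition: [pibodrub] → [pivodrub]
  Rule 2 Velar Fronting: no change — [pivodrub]
  Rule 3 Initial Consonant Epenthesis: no change — [pivodrub]
  Rule 4 Final Obstruent Devoicing: [pivodrub] → [pivodrup]
/pilahug/:
  Rule 1 Intervocalic Lenition: no change — [pilahug]
  Rule 2 Velar Fronting: no change — [pilahug]
  Rule 3 Initial Consonant Epenthesis: no change — [pilahug]
  Rule 4 Final Obstruent Devoicing: [pilahug] → [pilahuk]

[tavedvum], [pivodrup], [pilahuk]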